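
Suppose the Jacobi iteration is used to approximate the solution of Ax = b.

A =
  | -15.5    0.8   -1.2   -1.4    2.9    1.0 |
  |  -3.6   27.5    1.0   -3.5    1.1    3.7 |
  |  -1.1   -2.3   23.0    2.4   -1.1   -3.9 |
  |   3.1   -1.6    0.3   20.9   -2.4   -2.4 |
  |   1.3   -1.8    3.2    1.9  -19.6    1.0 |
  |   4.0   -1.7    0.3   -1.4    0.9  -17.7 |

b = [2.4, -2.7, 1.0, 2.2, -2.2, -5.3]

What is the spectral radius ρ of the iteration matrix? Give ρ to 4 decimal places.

0.3849

Diagonal D = diag(-15.5, 27.5, 23, 20.9, -19.6, -17.7); L, U strict lower/upper.
T_J = -D⁻¹(L+U): T[5,2] = -(0.3)/(-17.7) = +0.0169; T[5,5] = 0.
  T[0,:] = [+0.0000  +0.0516  -0.0774  -0.0903  +0.1871  +0.0645]
  T[1,:] = [+0.1309  +0.0000  -0.0364  +0.1273  -0.0400  -0.1345]
  T[2,:] = [+0.0478  +0.1000  +0.0000  -0.1043  +0.0478  +0.1696]
  T[3,:] = [-0.1483  +0.0766  -0.0144  +0.0000  +0.1148  +0.1148]
  T[4,:] = [+0.0663  -0.0918  +0.1633  +0.0969  +0.0000  +0.0510]
  T[5,:] = [+0.2260  -0.0960  +0.0169  -0.0791  +0.0508  +0.0000]
|eigenvalues of T|: 0.3849, 0.2370, 0.1552, 0.1552, 0.0893, 0.0268.
spectral radius ρ = 0.3849; 0.3849 < 1: convergent.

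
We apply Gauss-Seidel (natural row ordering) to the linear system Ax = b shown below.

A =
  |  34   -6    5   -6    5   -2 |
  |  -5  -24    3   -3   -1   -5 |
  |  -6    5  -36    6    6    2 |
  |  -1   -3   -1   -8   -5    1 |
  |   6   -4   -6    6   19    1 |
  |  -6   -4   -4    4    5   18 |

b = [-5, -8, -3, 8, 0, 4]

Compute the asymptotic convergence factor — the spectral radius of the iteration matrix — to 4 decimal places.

0.3555

A = D + L + U where D = diag(34, -24, -36, -8, 19, 18).
GS T = -(D+L)⁻¹U: row 0 first, T[0,2] = -(5)/(34) = -0.1471; later rows by forward substitution.
  T[0,:] = [+0.0000 +0.1765 -0.1471 +0.1765 -0.1471 +0.0588]
  T[1,:] = [+0.0000 -0.0368 +0.1556 -0.1618 -0.0110 -0.2206]
  T[2,:] = [+0.0000 -0.0345 +0.0461 +0.1148 +0.1896 +0.0151]
  T[3,:] = [+0.0000 -0.0040 -0.0457 +0.0243 -0.6262 +0.1985]
  T[4,:] = [+0.0000 -0.0731 +0.1082 -0.0612 +0.3017 -0.1756]
  T[5,:] = [+0.0000 +0.0642 -0.0241 +0.0600 +0.0460 -0.0214]
eigenvalue magnitudes: 0.3555, 0.1408, 0.1237, 0.1237, 0.0526, 0.0000.
ρ = 0.3555; 0.3555 < 1: convergent.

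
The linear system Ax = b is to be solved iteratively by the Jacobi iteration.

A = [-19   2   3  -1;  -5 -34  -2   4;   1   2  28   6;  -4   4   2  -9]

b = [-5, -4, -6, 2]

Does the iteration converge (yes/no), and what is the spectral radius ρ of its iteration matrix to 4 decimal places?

yes, ρ = 0.3001

Diagonal D = diag(-19, -34, 28, -9); L, U strict lower/upper.
Jacobi: T = -D⁻¹(L+U), T[3,2] = -(2)/(-9) = +0.2222; T[3,3] = 0.
  T[0,:] = [+0.0000 +0.1053 +0.1579 -0.0526]
  T[1,:] = [-0.1471 +0.0000 -0.0588 +0.1176]
  T[2,:] = [-0.0357 -0.0714 +0.0000 -0.2143]
  T[3,:] = [-0.4444 +0.4444 +0.2222 +0.0000]
eigenvalue magnitudes: 0.3001, 0.2489, 0.2489, 0.0753.
spectral radius ρ = 0.3001; 0.3001 < 1 ⇒ converges.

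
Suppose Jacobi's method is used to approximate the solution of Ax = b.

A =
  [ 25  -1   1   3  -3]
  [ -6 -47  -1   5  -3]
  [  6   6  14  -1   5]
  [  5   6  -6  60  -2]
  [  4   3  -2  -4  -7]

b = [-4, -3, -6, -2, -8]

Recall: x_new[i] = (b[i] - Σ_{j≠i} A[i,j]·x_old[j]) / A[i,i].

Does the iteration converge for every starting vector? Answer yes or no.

yes

Split A = D + L + U, D = diag(25, -47, 14, 60, -7).
Jacobi: T = -D⁻¹(L+U), T[3,2] = -(-6)/(60) = +0.1000; T[3,3] = 0.
  T[0,:] = [+0.0000 +0.0400 -0.0400 -0.1200 +0.1200]
  T[1,:] = [-0.1277 +0.0000 -0.0213 +0.1064 -0.0638]
  T[2,:] = [-0.4286 -0.4286 +0.0000 +0.0714 -0.3571]
  T[3,:] = [-0.0833 -0.1000 +0.1000 +0.0000 +0.0333]
  T[4,:] = [+0.5714 +0.4286 -0.2857 -0.5714 +0.0000]
|eigenvalues of T|: 0.4562, 0.2051, 0.1983, 0.1983, 0.0989.
ρ = 0.4562; 0.4562 < 1 ⇒ converges.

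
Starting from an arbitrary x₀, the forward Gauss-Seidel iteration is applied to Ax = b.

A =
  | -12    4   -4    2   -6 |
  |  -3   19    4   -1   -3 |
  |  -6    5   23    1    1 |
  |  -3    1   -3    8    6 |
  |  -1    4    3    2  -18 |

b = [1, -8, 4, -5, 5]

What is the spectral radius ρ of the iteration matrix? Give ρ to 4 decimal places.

Split A = D + L + U, D = diag(-12, 19, 23, 8, -18).
T_GS = -(D+L)⁻¹U: row 0 first, T[0,3] = -(2)/(-12) = +0.1667; later rows by forward substitution.
  T[0,:] = [+0.0000 +0.3333 -0.3333 +0.1667 -0.5000]
  T[1,:] = [+0.0000 +0.0526 -0.2632 +0.0789 +0.0789]
  T[2,:] = [+0.0000 +0.0755 -0.0297 -0.0172 -0.1911]
  T[3,:] = [+0.0000 +0.1467 -0.1033 +0.0462 -1.0190]
  T[4,:] = [+0.0000 +0.0221 -0.0564 +0.0106 -0.0997]
|roots of det(T-λI)|: 0.1581, 0.1160, 0.1160, 0.0598, 0.0000.
ρ(T) = max|λ| = 0.1581; 0.1581 < 1: convergent.

0.1581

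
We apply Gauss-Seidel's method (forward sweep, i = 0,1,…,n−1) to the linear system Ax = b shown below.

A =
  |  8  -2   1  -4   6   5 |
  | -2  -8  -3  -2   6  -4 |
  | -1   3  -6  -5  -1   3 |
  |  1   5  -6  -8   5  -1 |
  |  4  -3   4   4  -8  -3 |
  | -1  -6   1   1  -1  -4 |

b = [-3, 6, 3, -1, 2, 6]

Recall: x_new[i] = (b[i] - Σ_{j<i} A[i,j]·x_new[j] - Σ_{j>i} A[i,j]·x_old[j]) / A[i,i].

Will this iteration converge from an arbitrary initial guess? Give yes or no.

Split A = D + L + U, D = diag(8, -8, -6, -8, -8, -4).
Gauss-Seidel: T = -(D+L)⁻¹U, row 0 first, T[0,3] = -(-4)/(8) = +0.5000; later rows by forward substitution.
  T[0,:] = [+0.0000  +0.2500  -0.1250  +0.5000  -0.7500  -0.6250]
  T[1,:] = [+0.0000  -0.0625  -0.3438  -0.3750  +0.9375  -0.3438]
  T[2,:] = [+0.0000  -0.0729  -0.1510  -1.1042  +0.4271  +0.4323]
  T[3,:] = [+0.0000  +0.0469  -0.1172  +0.6562  +0.7969  -0.7422]
  T[4,:] = [+0.0000  +0.1354  -0.0677  +0.1667  -0.1146  -0.7135]
  T[5,:] = [+0.0000  -0.0091  +0.4967  +0.2839  -0.8841  +0.7728]
|λ(T)| sorted: 1.5214, 0.9064, 0.3965, 0.3965, 0.0211, 0.0000.
spectral radius ρ = 1.5214; 1.5214 > 1 ⇒ diverges.

no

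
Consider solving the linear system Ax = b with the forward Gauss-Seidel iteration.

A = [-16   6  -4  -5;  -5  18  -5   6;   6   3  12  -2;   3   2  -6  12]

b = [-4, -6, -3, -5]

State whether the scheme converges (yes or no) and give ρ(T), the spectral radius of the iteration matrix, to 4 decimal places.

yes, ρ = 0.5290

Let D = diag(-16, 18, 12, 12); L, U the strict triangles.
Gauss-Seidel: T = -(D+L)⁻¹U, row 0 first, T[0,3] = -(-5)/(-16) = -0.3125; later rows by forward substitution.
  T[0,:] = [+0.0000, +0.3750, -0.2500, -0.3125]
  T[1,:] = [+0.0000, +0.1042, +0.2083, -0.4201]
  T[2,:] = [+0.0000, -0.2135, +0.0729, +0.4280]
  T[3,:] = [+0.0000, -0.2179, +0.0642, +0.3621]
moduli |λ_i(T)| = 0.5290, 0.0958, 0.0856, 0.0000.
spectral radius ρ = 0.5290; 0.5290 < 1: convergent.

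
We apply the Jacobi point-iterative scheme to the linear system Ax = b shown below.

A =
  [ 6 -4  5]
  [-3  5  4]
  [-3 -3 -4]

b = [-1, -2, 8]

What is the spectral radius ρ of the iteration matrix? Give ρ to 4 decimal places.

Split A = D + L + U, D = diag(6, 5, -4).
Jacobi: T = -D⁻¹(L+U), T[1,0] = -(-3)/(5) = +0.6000; T[1,1] = 0.
  T[0,:] = [+0.0000 +0.6667 -0.8333]
  T[1,:] = [+0.6000 +0.0000 -0.8000]
  T[2,:] = [-0.7500 -0.7500 +0.0000]
eigenvalue magnitudes: 1.4674, 0.8343, 0.6330.
spectral radius ρ = 1.4674; 1.4674 > 1: divergent.

1.4674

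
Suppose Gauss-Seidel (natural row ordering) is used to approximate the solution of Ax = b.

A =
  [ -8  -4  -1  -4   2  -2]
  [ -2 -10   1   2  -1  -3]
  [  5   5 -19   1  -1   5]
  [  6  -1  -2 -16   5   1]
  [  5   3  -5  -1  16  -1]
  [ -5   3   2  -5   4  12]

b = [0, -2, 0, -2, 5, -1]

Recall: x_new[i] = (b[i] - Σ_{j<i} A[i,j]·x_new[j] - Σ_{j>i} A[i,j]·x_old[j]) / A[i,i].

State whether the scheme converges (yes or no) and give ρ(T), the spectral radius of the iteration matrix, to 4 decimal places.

A = D + L + U where D = diag(-8, -10, -19, -16, 16, 12).
Gauss-Seidel: T = -(D+L)⁻¹U, row 0 first, T[0,5] = -(-2)/(-8) = -0.2500; later rows by forward substitution.
  T[0,:] = [+0.0000, -0.5000, -0.1250, -0.5000, +0.2500, -0.2500]
  T[1,:] = [+0.0000, +0.1000, +0.1250, +0.3000, -0.1500, -0.2500]
  T[2,:] = [+0.0000, -0.1053, +0.0000, +0.0000, -0.0263, +0.1316]
  T[3,:] = [+0.0000, -0.1806, -0.0547, -0.2062, +0.4189, -0.0321]
  T[4,:] = [+0.0000, +0.0933, +0.0122, +0.0871, -0.0320, +0.2266]
  T[5,:] = [+0.0000, -0.3221, -0.1102, -0.3983, +0.3313, -0.1525]
|eigenvalues of T|: 0.5661, 0.2334, 0.2334, 0.0263, 0.0263, 0.0000.
ρ(T) = max|λ| = 0.5661; 0.5661 < 1: convergent.

yes, ρ = 0.5661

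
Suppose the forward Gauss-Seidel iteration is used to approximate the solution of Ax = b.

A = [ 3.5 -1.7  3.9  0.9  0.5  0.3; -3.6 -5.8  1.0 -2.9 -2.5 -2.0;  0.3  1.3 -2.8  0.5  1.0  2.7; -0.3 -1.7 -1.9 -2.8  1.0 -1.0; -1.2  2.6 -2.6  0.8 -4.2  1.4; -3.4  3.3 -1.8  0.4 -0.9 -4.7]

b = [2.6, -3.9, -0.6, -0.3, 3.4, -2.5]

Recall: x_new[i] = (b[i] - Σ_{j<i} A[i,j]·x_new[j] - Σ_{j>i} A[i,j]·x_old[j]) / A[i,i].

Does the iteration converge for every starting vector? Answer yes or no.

no

Split A = D + L + U, D = diag(3.5, -5.8, -2.8, -2.8, -4.2, -4.7).
GS T = -(D+L)⁻¹U: row 0 first, T[0,1] = -(-1.7)/(3.5) = +0.4857; later rows by forward substitution.
  T[0,:] = [+0.0000  +0.4857  -1.1143  -0.2571  -0.1429  -0.0857]
  T[1,:] = [+0.0000  -0.3015  +0.8640  -0.3404  -0.3424  -0.2916]
  T[2,:] = [+0.0000  -0.0879  +0.2818  -0.0070  +0.1829  +0.8197]
  T[3,:] = [+0.0000  +0.1907  -0.5964  +0.2390  +0.4562  -0.7271]
  T[4,:] = [+0.0000  -0.2347  +0.5652  -0.0874  -0.1974  -0.4686]
  T[5,:] = [+0.0000  -0.4682  +1.1458  -0.0132  -0.1304  -0.4288]
|roots of det(T-λI)|: 1.4802, 0.6408, 0.4024, 0.0581, 0.0581, 0.0000.
ρ = 1.4802; 1.4802 > 1 ⇒ diverges.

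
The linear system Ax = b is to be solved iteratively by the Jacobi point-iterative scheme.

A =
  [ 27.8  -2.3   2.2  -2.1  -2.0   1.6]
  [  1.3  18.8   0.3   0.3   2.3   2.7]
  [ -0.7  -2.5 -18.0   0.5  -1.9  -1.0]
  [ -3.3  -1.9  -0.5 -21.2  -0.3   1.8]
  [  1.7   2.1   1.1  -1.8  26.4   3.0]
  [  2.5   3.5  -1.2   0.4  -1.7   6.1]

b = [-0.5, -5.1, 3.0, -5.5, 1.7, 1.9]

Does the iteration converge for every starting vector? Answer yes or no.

A = D + L + U where D = diag(27.8, 18.8, -18, -21.2, 26.4, 6.1).
T_J = -D⁻¹(L+U): T[5,2] = -(-1.2)/(6.1) = +0.1967; T[5,5] = 0.
  T[0,:] = [+0.0000  +0.0827  -0.0791  +0.0755  +0.0719  -0.0576]
  T[1,:] = [-0.0691  +0.0000  -0.0160  -0.0160  -0.1223  -0.1436]
  T[2,:] = [-0.0389  -0.1389  +0.0000  +0.0278  -0.1056  -0.0556]
  T[3,:] = [-0.1557  -0.0896  -0.0236  +0.0000  -0.0142  +0.0849]
  T[4,:] = [-0.0644  -0.0795  -0.0417  +0.0682  +0.0000  -0.1136]
  T[5,:] = [-0.4098  -0.5738  +0.1967  -0.0656  +0.2787  +0.0000]
|λ(T)| sorted: 0.2959, 0.1881, 0.1881, 0.1232, 0.1232, 0.0016.
ρ(T) = max|λ| = 0.2959; 0.2959 < 1 ⇒ converges.

yes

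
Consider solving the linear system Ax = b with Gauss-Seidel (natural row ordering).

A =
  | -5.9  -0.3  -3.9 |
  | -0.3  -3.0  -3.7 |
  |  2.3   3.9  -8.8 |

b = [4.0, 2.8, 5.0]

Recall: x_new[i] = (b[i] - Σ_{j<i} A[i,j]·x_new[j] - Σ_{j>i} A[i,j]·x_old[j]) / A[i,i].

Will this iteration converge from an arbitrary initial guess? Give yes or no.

yes

Split A = D + L + U, D = diag(-5.9, -3, -8.8).
Gauss-Seidel: T = -(D+L)⁻¹U, row 0 first, T[0,1] = -(-0.3)/(-5.9) = -0.0508; later rows by forward substitution.
  T[0,:] = [+0.0000, -0.0508, -0.6610]
  T[1,:] = [+0.0000, +0.0051, -1.1672]
  T[2,:] = [+0.0000, -0.0110, -0.6901]
moduli |λ_i(T)| = 0.7081, 0.0231, 0.0000.
spectral radius ρ = 0.7081; 0.7081 < 1, so it converges for any x₀.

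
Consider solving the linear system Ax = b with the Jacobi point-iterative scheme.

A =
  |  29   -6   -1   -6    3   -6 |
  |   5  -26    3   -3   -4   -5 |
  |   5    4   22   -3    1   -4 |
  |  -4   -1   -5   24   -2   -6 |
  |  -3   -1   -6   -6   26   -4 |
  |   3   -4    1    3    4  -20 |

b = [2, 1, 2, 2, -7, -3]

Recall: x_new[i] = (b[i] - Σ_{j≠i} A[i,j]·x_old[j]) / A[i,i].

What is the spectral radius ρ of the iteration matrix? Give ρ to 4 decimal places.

A = D + L + U where D = diag(29, -26, 22, 24, 26, -20).
T_J = -D⁻¹(L+U): T[3,4] = -(-2)/(24) = +0.0833; T[3,3] = 0.
  T[0,:] = [+0.0000 +0.2069 +0.0345 +0.2069 -0.1034 +0.2069]
  T[1,:] = [+0.1923 +0.0000 +0.1154 -0.1154 -0.1538 -0.1923]
  T[2,:] = [-0.2273 -0.1818 +0.0000 +0.1364 -0.0455 +0.1818]
  T[3,:] = [+0.1667 +0.0417 +0.2083 +0.0000 +0.0833 +0.2500]
  T[4,:] = [+0.1154 +0.0385 +0.2308 +0.2308 +0.0000 +0.1538]
  T[5,:] = [+0.1500 -0.2000 +0.0500 +0.1500 +0.2000 +0.0000]
|λ(T)| sorted: 0.5282, 0.3902, 0.2537, 0.2211, 0.2211, 0.1252.
spectral radius ρ = 0.5282; 0.5282 < 1: convergent.

0.5282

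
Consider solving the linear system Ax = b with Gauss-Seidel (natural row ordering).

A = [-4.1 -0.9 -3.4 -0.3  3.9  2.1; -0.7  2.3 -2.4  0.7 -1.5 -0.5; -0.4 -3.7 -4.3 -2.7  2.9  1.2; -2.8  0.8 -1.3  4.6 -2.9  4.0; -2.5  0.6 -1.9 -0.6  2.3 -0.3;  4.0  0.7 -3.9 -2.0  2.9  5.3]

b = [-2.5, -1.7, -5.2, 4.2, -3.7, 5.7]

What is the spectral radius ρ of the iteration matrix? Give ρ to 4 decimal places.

A = D + L + U where D = diag(-4.1, 2.3, -4.3, 4.6, 2.3, 5.3).
GS T = -(D+L)⁻¹U: row 0 first, T[0,5] = -(2.1)/(-4.1) = +0.5122; later rows by forward substitution.
  T[0,:] = [+0.0000  -0.2195  -0.8293  -0.0732  +0.9512  +0.5122]
  T[1,:] = [+0.0000  -0.0668  +0.7911  -0.3266  +0.9417  +0.3733]
  T[2,:] = [+0.0000  +0.0779  -0.6036  -0.3401  -0.2243  -0.0898]
  T[3,:] = [+0.0000  -0.1000  -0.8129  -0.0838  +0.9823  -0.6481]
  T[4,:] = [+0.0000  -0.1829  -1.8184  -0.2971  +0.8592  +0.3466]
  T[5,:] = [+0.0000  +0.2942  +0.7655  -0.0209  -1.1068  -0.9361]
|λ(T)| sorted: 1.2295, 0.9938, 0.6752, 0.6752, 0.0160, 0.0000.
spectral radius ρ = 1.2295; 1.2295 > 1 ⇒ diverges.

1.2295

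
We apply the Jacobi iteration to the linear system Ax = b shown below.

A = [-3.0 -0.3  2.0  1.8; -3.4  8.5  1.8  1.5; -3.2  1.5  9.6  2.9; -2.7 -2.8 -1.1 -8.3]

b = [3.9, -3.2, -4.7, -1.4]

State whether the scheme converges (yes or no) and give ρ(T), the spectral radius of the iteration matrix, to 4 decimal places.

yes, ρ = 0.6221

Let D = diag(-3, 8.5, 9.6, -8.3); L, U the strict triangles.
T_J = -D⁻¹(L+U): T[3,2] = -(-1.1)/(-8.3) = -0.1325; T[3,3] = 0.
  T[0,:] = [+0.0000, -0.1000, +0.6667, +0.6000]
  T[1,:] = [+0.4000, +0.0000, -0.2118, -0.1765]
  T[2,:] = [+0.3333, -0.1562, +0.0000, -0.3021]
  T[3,:] = [-0.3253, -0.3373, -0.1325, +0.0000]
moduli |λ_i(T)| = 0.6221, 0.4143, 0.4143, 0.3427.
spectral radius ρ = 0.6221; 0.6221 < 1, so it converges for any x₀.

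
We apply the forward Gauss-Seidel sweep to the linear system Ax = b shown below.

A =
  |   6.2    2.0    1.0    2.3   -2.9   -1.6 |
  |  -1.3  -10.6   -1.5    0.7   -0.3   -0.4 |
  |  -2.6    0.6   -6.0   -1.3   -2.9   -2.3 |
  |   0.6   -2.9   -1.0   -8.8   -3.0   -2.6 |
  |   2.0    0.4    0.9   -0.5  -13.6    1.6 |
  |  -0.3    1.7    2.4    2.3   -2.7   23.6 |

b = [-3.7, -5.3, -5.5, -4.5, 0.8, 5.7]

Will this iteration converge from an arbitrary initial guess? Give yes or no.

yes

Split A = D + L + U, D = diag(6.2, -10.6, -6, -8.8, -13.6, 23.6).
T_GS = -(D+L)⁻¹U: row 0 first, T[0,5] = -(-1.6)/(6.2) = +0.2581; later rows by forward substitution.
  T[0,:] = [+0.0000  -0.3226  -0.1613  -0.3710  +0.4677  +0.2581]
  T[1,:] = [+0.0000  +0.0396  -0.1217  +0.1115  -0.0857  -0.0694]
  T[2,:] = [+0.0000  +0.1437  +0.0577  -0.0448  -0.6946  -0.5021]
  T[3,:] = [+0.0000  -0.0514  +0.0226  -0.0570  -0.2019  -0.1979]
  T[4,:] = [+0.0000  -0.0349  -0.0243  -0.0521  +0.0277  +0.1276]
  T[5,:] = [+0.0000  -0.0206  -0.0041  -0.0086  +0.1056  +0.0932]
|roots of det(T-λI)|: 0.2626, 0.1636, 0.1290, 0.1290, 0.0070, 0.0000.
spectral radius ρ = 0.2626; 0.2626 < 1 ⇒ converges.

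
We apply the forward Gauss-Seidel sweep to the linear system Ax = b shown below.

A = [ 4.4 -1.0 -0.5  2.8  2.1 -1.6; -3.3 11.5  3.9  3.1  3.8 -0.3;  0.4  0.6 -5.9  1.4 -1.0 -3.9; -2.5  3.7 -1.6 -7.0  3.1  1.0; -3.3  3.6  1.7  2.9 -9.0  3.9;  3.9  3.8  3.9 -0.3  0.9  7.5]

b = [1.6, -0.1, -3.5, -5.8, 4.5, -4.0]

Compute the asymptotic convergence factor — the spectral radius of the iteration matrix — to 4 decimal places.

0.8496

Let D = diag(4.4, 11.5, -5.9, -7, -9, 7.5); L, U the strict triangles.
Gauss-Seidel: T = -(D+L)⁻¹U, row 0 first, T[0,1] = -(-1)/(4.4) = +0.2273; later rows by forward substitution.
  T[0,:] = [+0.0000, +0.2273, +0.1136, -0.6364, -0.4773, +0.3636]
  T[1,:] = [+0.0000, +0.0652, -0.3065, -0.4522, -0.4674, +0.1304]
  T[2,:] = [+0.0000, +0.0220, -0.0235, +0.1482, -0.2494, -0.6231]
  T[3,:] = [+0.0000, -0.0517, -0.1972, -0.0456, +0.4233, +0.2244]
  T[4,:] = [+0.0000, -0.0698, -0.2323, +0.0658, +0.0773, +0.3068]
  T[5,:] = [+0.0000, -0.1564, +0.1284, +0.4733, +0.6223, +0.0410]
|eigenvalues of T|: 0.8496, 0.4210, 0.4210, 0.2664, 0.0455, 0.0000.
ρ(T) = max|λ| = 0.8496; 0.8496 < 1: convergent.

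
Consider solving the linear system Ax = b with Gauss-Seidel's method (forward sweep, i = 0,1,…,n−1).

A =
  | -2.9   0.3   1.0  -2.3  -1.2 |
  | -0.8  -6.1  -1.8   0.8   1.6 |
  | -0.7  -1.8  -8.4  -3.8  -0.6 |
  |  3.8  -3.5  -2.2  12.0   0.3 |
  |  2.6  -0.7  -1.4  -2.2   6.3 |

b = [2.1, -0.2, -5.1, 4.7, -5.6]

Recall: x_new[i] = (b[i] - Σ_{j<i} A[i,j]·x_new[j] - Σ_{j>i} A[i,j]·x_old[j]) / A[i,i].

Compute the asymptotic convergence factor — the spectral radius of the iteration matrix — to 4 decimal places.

Diagonal D = diag(-2.9, -6.1, -8.4, 12, 6.3); L, U strict lower/upper.
T_GS = -(D+L)⁻¹U: row 0 first, T[0,3] = -(-2.3)/(-2.9) = -0.7931; later rows by forward substitution.
  T[0,:] = [+0.0000, +0.1034, +0.3448, -0.7931, -0.4138]
  T[1,:] = [+0.0000, -0.0136, -0.3403, +0.2352, +0.3166]
  T[2,:] = [+0.0000, -0.0057, +0.0442, -0.4367, -0.1048]
  T[3,:] = [+0.0000, -0.0378, -0.2004, +0.2397, +0.1792]
  T[4,:] = [+0.0000, -0.0587, -0.2403, +0.3401, +0.2452]
|eigenvalues of T|: 0.6191, 0.1741, 0.0364, 0.0364, 0.0000.
ρ(T) = max|λ| = 0.6191; 0.6191 < 1: convergent.

0.6191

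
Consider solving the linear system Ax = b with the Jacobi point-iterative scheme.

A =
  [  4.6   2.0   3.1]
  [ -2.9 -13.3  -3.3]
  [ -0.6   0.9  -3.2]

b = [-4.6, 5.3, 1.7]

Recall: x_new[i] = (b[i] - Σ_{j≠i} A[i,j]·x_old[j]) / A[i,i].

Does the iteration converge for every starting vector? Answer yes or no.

yes

Split A = D + L + U, D = diag(4.6, -13.3, -3.2).
T_J = -D⁻¹(L+U): T[0,2] = -(3.1)/(4.6) = -0.6739; T[0,0] = 0.
  T[0,:] = [+0.0000 -0.4348 -0.6739]
  T[1,:] = [-0.2180 +0.0000 -0.2481]
  T[2,:] = [-0.1875 +0.2812 +0.0000]
moduli |λ_i(T)| = 0.4458, 0.2713, 0.1745.
spectral radius ρ = 0.4458; 0.4458 < 1, so it converges for any x₀.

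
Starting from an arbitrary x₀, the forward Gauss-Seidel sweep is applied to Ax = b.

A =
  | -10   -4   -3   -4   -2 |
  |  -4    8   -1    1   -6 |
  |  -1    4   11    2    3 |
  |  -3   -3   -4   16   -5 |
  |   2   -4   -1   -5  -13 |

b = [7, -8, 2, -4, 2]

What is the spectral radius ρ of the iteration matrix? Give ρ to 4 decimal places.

Split A = D + L + U, D = diag(-10, 8, 11, 16, -13).
GS T = -(D+L)⁻¹U: row 0 first, T[0,2] = -(-3)/(-10) = -0.3000; later rows by forward substitution.
  T[0,:] = [+0.0000, -0.4000, -0.3000, -0.4000, -0.2000]
  T[1,:] = [+0.0000, -0.2000, -0.0250, -0.3250, +0.6500]
  T[2,:] = [+0.0000, +0.0364, -0.0182, -0.1000, -0.5273]
  T[3,:] = [+0.0000, -0.1034, -0.0655, -0.1609, +0.2651]
  T[4,:] = [+0.0000, +0.0370, -0.0119, +0.1081, -0.2922]
|roots of det(T-λI)|: 0.5535, 0.1718, 0.1000, 0.0460, 0.0000.
ρ(T) = max|λ| = 0.5535; 0.5535 < 1 ⇒ converges.

0.5535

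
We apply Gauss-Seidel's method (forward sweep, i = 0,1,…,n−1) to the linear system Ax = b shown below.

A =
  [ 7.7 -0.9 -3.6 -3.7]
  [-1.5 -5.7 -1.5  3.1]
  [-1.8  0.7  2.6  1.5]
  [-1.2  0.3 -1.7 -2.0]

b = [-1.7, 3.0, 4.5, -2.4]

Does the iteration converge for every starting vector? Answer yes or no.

A = D + L + U where D = diag(7.7, -5.7, 2.6, -2).
Gauss-Seidel: T = -(D+L)⁻¹U, row 0 first, T[0,1] = -(-0.9)/(7.7) = +0.1169; later rows by forward substitution.
  T[0,:] = [+0.0000 +0.1169 +0.4675 +0.4805]
  T[1,:] = [+0.0000 -0.0308 -0.3862 +0.4174]
  T[2,:] = [+0.0000 +0.0892 +0.4277 -0.3566]
  T[3,:] = [+0.0000 -0.1506 -0.7020 +0.0774]
|λ(T)| sorted: 0.6561, 0.2474, 0.0656, 0.0000.
spectral radius ρ = 0.6561; 0.6561 < 1 ⇒ converges.

yes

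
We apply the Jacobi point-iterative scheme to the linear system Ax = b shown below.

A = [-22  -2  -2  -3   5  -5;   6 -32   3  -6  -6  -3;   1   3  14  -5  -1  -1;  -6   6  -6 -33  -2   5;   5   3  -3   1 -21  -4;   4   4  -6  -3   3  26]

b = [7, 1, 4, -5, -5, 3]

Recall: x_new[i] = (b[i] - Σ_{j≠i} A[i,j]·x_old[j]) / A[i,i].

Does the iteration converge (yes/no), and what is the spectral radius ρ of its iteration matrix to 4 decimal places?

A = D + L + U where D = diag(-22, -32, 14, -33, -21, 26).
Jacobi: T = -D⁻¹(L+U), T[3,4] = -(-2)/(-33) = -0.0606; T[3,3] = 0.
  T[0,:] = [+0.0000, -0.0909, -0.0909, -0.1364, +0.2273, -0.2273]
  T[1,:] = [+0.1875, +0.0000, +0.0938, -0.1875, -0.1875, -0.0938]
  T[2,:] = [-0.0714, -0.2143, +0.0000, +0.3571, +0.0714, +0.0714]
  T[3,:] = [-0.1818, +0.1818, -0.1818, +0.0000, -0.0606, +0.1515]
  T[4,:] = [+0.2381, +0.1429, -0.1429, +0.0476, +0.0000, -0.1905]
  T[5,:] = [-0.1538, -0.1538, +0.2308, +0.1154, -0.1154, +0.0000]
|roots of det(T-λI)|: 0.5205, 0.3952, 0.3952, 0.1858, 0.1601, 0.1601.
spectral radius ρ = 0.5205; 0.5205 < 1, so it converges for any x₀.

yes, ρ = 0.5205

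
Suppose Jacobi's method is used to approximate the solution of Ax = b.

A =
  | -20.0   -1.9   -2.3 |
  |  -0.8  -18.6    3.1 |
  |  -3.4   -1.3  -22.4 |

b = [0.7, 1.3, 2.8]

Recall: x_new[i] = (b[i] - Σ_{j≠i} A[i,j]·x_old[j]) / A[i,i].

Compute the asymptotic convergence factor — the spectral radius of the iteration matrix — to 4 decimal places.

Diagonal D = diag(-20, -18.6, -22.4); L, U strict lower/upper.
Jacobi T = -D⁻¹(L+U): T[1,0] = -(-0.8)/(-18.6) = -0.0430; T[1,1] = 0.
  T[0,:] = [+0.0000  -0.0950  -0.1150]
  T[1,:] = [-0.0430  +0.0000  +0.1667]
  T[2,:] = [-0.1518  -0.0580  +0.0000]
moduli |λ_i(T)| = 0.1587, 0.1155, 0.1155.
spectral radius ρ = 0.1587; 0.1587 < 1: convergent.

0.1587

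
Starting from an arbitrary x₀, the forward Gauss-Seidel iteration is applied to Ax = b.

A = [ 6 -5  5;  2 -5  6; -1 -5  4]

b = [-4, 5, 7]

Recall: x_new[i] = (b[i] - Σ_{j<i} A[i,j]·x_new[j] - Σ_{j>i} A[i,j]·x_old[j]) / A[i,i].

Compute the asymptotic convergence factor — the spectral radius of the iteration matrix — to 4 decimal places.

1.3884

Diagonal D = diag(6, -5, 4); L, U strict lower/upper.
T_GS = -(D+L)⁻¹U: row 0 first, T[0,2] = -(5)/(6) = -0.8333; later rows by forward substitution.
  T[0,:] = [+0.0000  +0.8333  -0.8333]
  T[1,:] = [+0.0000  +0.3333  +0.8667]
  T[2,:] = [+0.0000  +0.6250  +0.8750]
moduli |λ_i(T)| = 1.3884, 0.1801, 0.0000.
ρ = 1.3884; 1.3884 > 1: divergent.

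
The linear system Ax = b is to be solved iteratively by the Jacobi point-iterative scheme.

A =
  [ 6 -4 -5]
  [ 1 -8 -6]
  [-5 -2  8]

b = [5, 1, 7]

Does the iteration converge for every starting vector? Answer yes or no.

Diagonal D = diag(6, -8, 8); L, U strict lower/upper.
Jacobi T = -D⁻¹(L+U): T[1,0] = -(1)/(-8) = +0.1250; T[1,1] = 0.
  T[0,:] = [+0.0000  +0.6667  +0.8333]
  T[1,:] = [+0.1250  +0.0000  -0.7500]
  T[2,:] = [+0.6250  +0.2500  +0.0000]
eigenvalue magnitudes: 0.8648, 0.5755, 0.5755.
ρ = 0.8648; 0.8648 < 1: convergent.

yes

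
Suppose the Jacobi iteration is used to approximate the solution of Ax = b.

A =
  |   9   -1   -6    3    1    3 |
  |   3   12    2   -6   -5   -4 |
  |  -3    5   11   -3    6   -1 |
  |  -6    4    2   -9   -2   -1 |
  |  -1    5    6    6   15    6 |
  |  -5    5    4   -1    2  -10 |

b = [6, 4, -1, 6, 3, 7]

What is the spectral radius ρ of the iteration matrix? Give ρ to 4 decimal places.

Let D = diag(9, 12, 11, -9, 15, -10); L, U the strict triangles.
Jacobi: T = -D⁻¹(L+U), T[2,5] = -(-1)/(11) = +0.0909; T[2,2] = 0.
  T[0,:] = [+0.0000  +0.1111  +0.6667  -0.3333  -0.1111  -0.3333]
  T[1,:] = [-0.2500  +0.0000  -0.1667  +0.5000  +0.4167  +0.3333]
  T[2,:] = [+0.2727  -0.4545  +0.0000  +0.2727  -0.5455  +0.0909]
  T[3,:] = [-0.6667  +0.4444  +0.2222  +0.0000  -0.2222  -0.1111]
  T[4,:] = [+0.0667  -0.3333  -0.4000  -0.4000  +0.0000  -0.4000]
  T[5,:] = [-0.5000  +0.5000  +0.4000  -0.1000  +0.2000  +0.0000]
|eigenvalues of T|: 1.2126, 0.8516, 0.8516, 0.4151, 0.4151, 0.0649.
spectral radius ρ = 1.2126; 1.2126 > 1 ⇒ diverges.

1.2126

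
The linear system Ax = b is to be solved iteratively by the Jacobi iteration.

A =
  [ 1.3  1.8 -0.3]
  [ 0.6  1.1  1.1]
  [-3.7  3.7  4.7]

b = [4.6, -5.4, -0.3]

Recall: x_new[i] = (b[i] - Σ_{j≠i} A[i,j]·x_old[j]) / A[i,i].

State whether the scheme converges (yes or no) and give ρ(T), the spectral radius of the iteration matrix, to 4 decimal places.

A = D + L + U where D = diag(1.3, 1.1, 4.7).
T_J = -D⁻¹(L+U): T[2,0] = -(-3.7)/(4.7) = +0.7872; T[2,2] = 0.
  T[0,:] = [+0.0000, -1.3846, +0.2308]
  T[1,:] = [-0.5455, +0.0000, -1.0000]
  T[2,:] = [+0.7872, -0.7872, +0.0000]
|eigenvalues of T|: 1.5746, 0.8690, 0.8690.
ρ = 1.5746; 1.5746 > 1, so it fails to converge.

no, ρ = 1.5746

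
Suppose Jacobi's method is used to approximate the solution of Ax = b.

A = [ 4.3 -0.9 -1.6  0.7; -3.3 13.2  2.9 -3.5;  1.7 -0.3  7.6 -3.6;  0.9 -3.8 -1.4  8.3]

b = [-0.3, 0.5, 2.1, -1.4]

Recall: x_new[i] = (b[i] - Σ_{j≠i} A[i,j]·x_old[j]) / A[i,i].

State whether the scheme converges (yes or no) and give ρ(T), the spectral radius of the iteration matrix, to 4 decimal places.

Let D = diag(4.3, 13.2, 7.6, 8.3); L, U the strict triangles.
T_J = -D⁻¹(L+U): T[0,2] = -(-1.6)/(4.3) = +0.3721; T[0,0] = 0.
  T[0,:] = [+0.0000 +0.2093 +0.3721 -0.1628]
  T[1,:] = [+0.2500 +0.0000 -0.2197 +0.2652]
  T[2,:] = [-0.2237 +0.0395 +0.0000 +0.4737]
  T[3,:] = [-0.1084 +0.4578 +0.1687 +0.0000]
eigenvalue magnitudes: 0.5980, 0.3850, 0.3102, 0.3102.
ρ = 0.5980; 0.5980 < 1, so it converges for any x₀.

yes, ρ = 0.5980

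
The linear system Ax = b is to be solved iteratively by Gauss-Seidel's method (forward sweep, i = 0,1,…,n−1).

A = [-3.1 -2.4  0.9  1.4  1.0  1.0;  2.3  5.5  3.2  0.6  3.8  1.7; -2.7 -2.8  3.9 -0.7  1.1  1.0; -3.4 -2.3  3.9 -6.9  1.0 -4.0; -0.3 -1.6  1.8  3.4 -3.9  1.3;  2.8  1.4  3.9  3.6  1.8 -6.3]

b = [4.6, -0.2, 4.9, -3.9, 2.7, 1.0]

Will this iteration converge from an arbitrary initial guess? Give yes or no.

Split A = D + L + U, D = diag(-3.1, 5.5, 3.9, -6.9, -3.9, -6.3).
GS T = -(D+L)⁻¹U: row 0 first, T[0,1] = -(-2.4)/(-3.1) = -0.7742; later rows by forward substitution.
  T[0,:] = [+0.0000  -0.7742  +0.2903  +0.4516  +0.3226  +0.3226]
  T[1,:] = [+0.0000  +0.3238  -0.7032  -0.2979  -0.8258  -0.4440]
  T[2,:] = [+0.0000  -0.3035  -0.3039  +0.2782  -0.6516  -0.3518]
  T[3,:] = [+0.0000  +0.1020  -0.0804  +0.0340  -0.1071  -0.7895]
  T[4,:] = [+0.0000  -0.1244  +0.0558  +0.2456  -0.0801  -0.3600]
  T[5,:] = [+0.0000  -0.4373  -0.2454  +0.3964  -0.5276  -0.7271]
moduli |λ_i(T)| = 1.1672, 0.4048, 0.4048, 0.2276, 0.0399, 0.0000.
ρ = 1.1672; 1.1672 > 1 ⇒ diverges.

no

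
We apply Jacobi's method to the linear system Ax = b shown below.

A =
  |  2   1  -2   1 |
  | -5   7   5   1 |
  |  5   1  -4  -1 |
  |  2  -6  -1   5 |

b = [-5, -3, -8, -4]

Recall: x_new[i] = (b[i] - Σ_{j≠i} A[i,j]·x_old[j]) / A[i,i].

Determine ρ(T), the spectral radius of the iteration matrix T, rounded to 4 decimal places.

Diagonal D = diag(2, 7, -4, 5); L, U strict lower/upper.
Jacobi: T = -D⁻¹(L+U), T[0,3] = -(1)/(2) = -0.5000; T[0,0] = 0.
  T[0,:] = [+0.0000, -0.5000, +1.0000, -0.5000]
  T[1,:] = [+0.7143, +0.0000, -0.7143, -0.1429]
  T[2,:] = [+1.2500, +0.2500, +0.0000, -0.2500]
  T[3,:] = [-0.4000, +1.2000, +0.2000, +0.0000]
|roots of det(T-λI)|: 1.1891, 0.9813, 0.7192, 0.7192.
ρ = 1.1891; 1.1891 > 1 ⇒ diverges.

1.1891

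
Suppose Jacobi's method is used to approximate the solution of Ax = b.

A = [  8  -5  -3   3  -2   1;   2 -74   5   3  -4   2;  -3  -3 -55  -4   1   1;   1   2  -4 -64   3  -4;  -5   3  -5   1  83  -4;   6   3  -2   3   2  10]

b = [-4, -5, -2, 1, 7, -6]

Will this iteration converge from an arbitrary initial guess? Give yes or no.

yes

Let D = diag(8, -74, -55, -64, 83, 10); L, U the strict triangles.
Jacobi: T = -D⁻¹(L+U), T[2,5] = -(1)/(-55) = +0.0182; T[2,2] = 0.
  T[0,:] = [+0.0000, +0.6250, +0.3750, -0.3750, +0.2500, -0.1250]
  T[1,:] = [+0.0270, +0.0000, +0.0676, +0.0405, -0.0541, +0.0270]
  T[2,:] = [-0.0545, -0.0545, +0.0000, -0.0727, +0.0182, +0.0182]
  T[3,:] = [+0.0156, +0.0312, -0.0625, +0.0000, +0.0469, -0.0625]
  T[4,:] = [+0.0602, -0.0361, +0.0602, -0.0120, +0.0000, +0.0482]
  T[5,:] = [-0.6000, -0.3000, +0.2000, -0.3000, -0.2000, +0.0000]
moduli |λ_i(T)| = 0.4163, 0.3148, 0.3148, 0.0345, 0.0171, 0.0167.
ρ = 0.4163; 0.4163 < 1, so it converges for any x₀.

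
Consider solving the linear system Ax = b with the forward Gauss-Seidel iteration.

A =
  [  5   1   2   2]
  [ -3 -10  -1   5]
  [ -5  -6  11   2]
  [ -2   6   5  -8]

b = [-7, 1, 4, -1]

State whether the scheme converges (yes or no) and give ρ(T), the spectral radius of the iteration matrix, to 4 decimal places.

Split A = D + L + U, D = diag(5, -10, 11, -8).
GS T = -(D+L)⁻¹U: row 0 first, T[0,1] = -(1)/(5) = -0.2000; later rows by forward substitution.
  T[0,:] = [+0.0000  -0.2000  -0.4000  -0.4000]
  T[1,:] = [+0.0000  +0.0600  +0.0200  +0.6200]
  T[2,:] = [+0.0000  -0.0582  -0.1709  -0.0255]
  T[3,:] = [+0.0000  +0.0586  +0.0082  +0.5491]
|λ(T)| sorted: 0.6136, 0.1665, 0.0089, 0.0000.
spectral radius ρ = 0.6136; 0.6136 < 1 ⇒ converges.

yes, ρ = 0.6136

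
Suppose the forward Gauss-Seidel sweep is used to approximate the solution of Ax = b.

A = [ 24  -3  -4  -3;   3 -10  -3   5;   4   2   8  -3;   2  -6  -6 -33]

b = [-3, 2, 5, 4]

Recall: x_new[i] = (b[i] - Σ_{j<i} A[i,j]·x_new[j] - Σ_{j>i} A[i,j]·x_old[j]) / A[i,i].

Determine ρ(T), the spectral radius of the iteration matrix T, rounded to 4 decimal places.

Write A = D+L+U with D = diag(24, -10, 8, -33).
Gauss-Seidel: T = -(D+L)⁻¹U, row 0 first, T[0,3] = -(-3)/(24) = +0.1250; later rows by forward substitution.
  T[0,:] = [+0.0000 +0.1250 +0.1667 +0.1250]
  T[1,:] = [+0.0000 +0.0375 -0.2500 +0.5375]
  T[2,:] = [+0.0000 -0.0719 -0.0208 +0.1781]
  T[3,:] = [+0.0000 +0.0138 +0.0593 -0.1225]
moduli |λ_i(T)| = 0.2646, 0.1349, 0.0239, 0.0000.
spectral radius ρ = 0.2646; 0.2646 < 1: convergent.

0.2646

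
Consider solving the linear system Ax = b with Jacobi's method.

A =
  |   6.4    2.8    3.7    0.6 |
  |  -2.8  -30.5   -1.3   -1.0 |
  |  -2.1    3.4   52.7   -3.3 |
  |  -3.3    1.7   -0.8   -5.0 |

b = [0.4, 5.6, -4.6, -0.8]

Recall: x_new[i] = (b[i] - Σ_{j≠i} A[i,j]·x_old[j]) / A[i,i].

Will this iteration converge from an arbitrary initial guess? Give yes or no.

A = D + L + U where D = diag(6.4, -30.5, 52.7, -5).
Jacobi: T = -D⁻¹(L+U), T[0,3] = -(0.6)/(6.4) = -0.0938; T[0,0] = 0.
  T[0,:] = [+0.0000  -0.4375  -0.5781  -0.0938]
  T[1,:] = [-0.0918  +0.0000  -0.0426  -0.0328]
  T[2,:] = [+0.0398  -0.0645  +0.0000  +0.0626]
  T[3,:] = [-0.6600  +0.3400  -0.1600  +0.0000]
eigenvalue magnitudes: 0.3360, 0.1570, 0.1570, 0.1440.
spectral radius ρ = 0.3360; 0.3360 < 1, so it converges for any x₀.

yes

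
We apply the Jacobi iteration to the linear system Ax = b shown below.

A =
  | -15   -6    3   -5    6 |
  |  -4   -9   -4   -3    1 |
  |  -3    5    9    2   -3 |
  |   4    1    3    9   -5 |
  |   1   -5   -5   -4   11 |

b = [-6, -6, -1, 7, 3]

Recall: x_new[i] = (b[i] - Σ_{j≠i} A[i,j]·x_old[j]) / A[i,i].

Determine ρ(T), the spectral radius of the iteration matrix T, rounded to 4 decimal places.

Let D = diag(-15, -9, 9, 9, 11); L, U the strict triangles.
T_J = -D⁻¹(L+U): T[4,2] = -(-5)/(11) = +0.4545; T[4,4] = 0.
  T[0,:] = [+0.0000 -0.4000 +0.2000 -0.3333 +0.4000]
  T[1,:] = [-0.4444 +0.0000 -0.4444 -0.3333 +0.1111]
  T[2,:] = [+0.3333 -0.5556 +0.0000 -0.2222 +0.3333]
  T[3,:] = [-0.4444 -0.1111 -0.3333 +0.0000 +0.5556]
  T[4,:] = [-0.0909 +0.4545 +0.4545 +0.3636 +0.0000]
moduli |λ_i(T)| = 1.1601, 0.7615, 0.5032, 0.2139, 0.1093.
ρ(T) = max|λ| = 1.1601; 1.1601 > 1: divergent.

1.1601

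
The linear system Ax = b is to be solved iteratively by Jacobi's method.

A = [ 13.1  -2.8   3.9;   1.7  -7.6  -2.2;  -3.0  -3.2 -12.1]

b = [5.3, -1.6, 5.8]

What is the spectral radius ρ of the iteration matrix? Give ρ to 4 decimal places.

0.5123

Split A = D + L + U, D = diag(13.1, -7.6, -12.1).
Jacobi T = -D⁻¹(L+U): T[2,1] = -(-3.2)/(-12.1) = -0.2645; T[2,2] = 0.
  T[0,:] = [+0.0000  +0.2137  -0.2977]
  T[1,:] = [+0.2237  +0.0000  -0.2895]
  T[2,:] = [-0.2479  -0.2645  +0.0000]
eigenvalue magnitudes: 0.5123, 0.2923, 0.2200.
spectral radius ρ = 0.5123; 0.5123 < 1, so it converges for any x₀.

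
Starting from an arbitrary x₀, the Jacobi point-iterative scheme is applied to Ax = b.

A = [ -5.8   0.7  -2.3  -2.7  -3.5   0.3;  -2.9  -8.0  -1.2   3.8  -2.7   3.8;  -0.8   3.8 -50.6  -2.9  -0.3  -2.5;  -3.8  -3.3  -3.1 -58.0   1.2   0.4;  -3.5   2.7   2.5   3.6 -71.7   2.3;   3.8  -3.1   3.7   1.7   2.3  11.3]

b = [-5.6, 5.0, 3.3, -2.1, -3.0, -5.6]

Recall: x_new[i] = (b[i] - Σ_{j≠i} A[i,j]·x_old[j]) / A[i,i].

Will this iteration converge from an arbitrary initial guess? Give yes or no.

yes

Let D = diag(-5.8, -8, -50.6, -58, -71.7, 11.3); L, U the strict triangles.
Jacobi T = -D⁻¹(L+U): T[1,4] = -(-2.7)/(-8) = -0.3375; T[1,1] = 0.
  T[0,:] = [+0.0000 +0.1207 -0.3966 -0.4655 -0.6034 +0.0517]
  T[1,:] = [-0.3625 +0.0000 -0.1500 +0.4750 -0.3375 +0.4750]
  T[2,:] = [-0.0158 +0.0751 +0.0000 -0.0573 -0.0059 -0.0494]
  T[3,:] = [-0.0655 -0.0569 -0.0534 +0.0000 +0.0207 +0.0069]
  T[4,:] = [-0.0488 +0.0377 +0.0349 +0.0502 +0.0000 +0.0321]
  T[5,:] = [-0.3363 +0.2743 -0.3274 -0.1504 -0.2035 +0.0000]
|roots of det(T-λI)|: 0.4008, 0.2319, 0.2319, 0.1669, 0.1043, 0.0196.
ρ = 0.4008; 0.4008 < 1, so it converges for any x₀.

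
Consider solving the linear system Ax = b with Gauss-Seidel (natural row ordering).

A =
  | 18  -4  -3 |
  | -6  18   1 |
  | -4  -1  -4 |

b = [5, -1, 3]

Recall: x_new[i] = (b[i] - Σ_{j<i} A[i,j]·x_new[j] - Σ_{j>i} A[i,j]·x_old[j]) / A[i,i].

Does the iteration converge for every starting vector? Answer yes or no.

Write A = D+L+U with D = diag(18, 18, -4).
GS T = -(D+L)⁻¹U: row 0 first, T[0,1] = -(-4)/(18) = +0.2222; later rows by forward substitution.
  T[0,:] = [+0.0000  +0.2222  +0.1667]
  T[1,:] = [+0.0000  +0.0741  +0.0000]
  T[2,:] = [+0.0000  -0.2407  -0.1667]
|eigenvalues of T|: 0.1667, 0.0741, 0.0000.
spectral radius ρ = 0.1667; 0.1667 < 1: convergent.

yes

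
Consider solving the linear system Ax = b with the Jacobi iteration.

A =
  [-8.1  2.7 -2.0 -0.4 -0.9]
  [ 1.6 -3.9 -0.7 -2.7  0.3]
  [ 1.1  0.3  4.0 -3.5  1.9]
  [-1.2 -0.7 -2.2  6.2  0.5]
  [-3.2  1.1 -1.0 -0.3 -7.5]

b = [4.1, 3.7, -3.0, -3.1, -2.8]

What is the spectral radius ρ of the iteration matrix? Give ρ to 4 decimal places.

A = D + L + U where D = diag(-8.1, -3.9, 4, 6.2, -7.5).
Jacobi T = -D⁻¹(L+U): T[4,1] = -(1.1)/(-7.5) = +0.1467; T[4,4] = 0.
  T[0,:] = [+0.0000  +0.3333  -0.2469  -0.0494  -0.1111]
  T[1,:] = [+0.4103  +0.0000  -0.1795  -0.6923  +0.0769]
  T[2,:] = [-0.2750  -0.0750  +0.0000  +0.8750  -0.4750]
  T[3,:] = [+0.1935  +0.1129  +0.3548  +0.0000  -0.0806]
  T[4,:] = [-0.4267  +0.1467  -0.1333  -0.0400  +0.0000]
eigenvalue magnitudes: 0.7905, 0.5968, 0.5968, 0.2443, 0.2443.
ρ = 0.7905; 0.7905 < 1 ⇒ converges.

0.7905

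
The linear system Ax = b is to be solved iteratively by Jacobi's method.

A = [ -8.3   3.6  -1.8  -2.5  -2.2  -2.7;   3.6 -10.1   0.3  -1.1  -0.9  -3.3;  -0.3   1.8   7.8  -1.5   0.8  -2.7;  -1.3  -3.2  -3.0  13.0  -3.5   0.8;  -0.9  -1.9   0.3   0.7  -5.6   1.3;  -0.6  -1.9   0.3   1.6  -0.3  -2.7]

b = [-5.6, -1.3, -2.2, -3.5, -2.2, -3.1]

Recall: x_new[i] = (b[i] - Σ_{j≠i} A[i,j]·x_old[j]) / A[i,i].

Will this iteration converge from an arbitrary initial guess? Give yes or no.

yes

Write A = D+L+U with D = diag(-8.3, -10.1, 7.8, 13, -5.6, -2.7).
Jacobi: T = -D⁻¹(L+U), T[0,2] = -(-1.8)/(-8.3) = -0.2169; T[0,0] = 0.
  T[0,:] = [+0.0000, +0.4337, -0.2169, -0.3012, -0.2651, -0.3253]
  T[1,:] = [+0.3564, +0.0000, +0.0297, -0.1089, -0.0891, -0.3267]
  T[2,:] = [+0.0385, -0.2308, +0.0000, +0.1923, -0.1026, +0.3462]
  T[3,:] = [+0.1000, +0.2462, +0.2308, +0.0000, +0.2692, -0.0615]
  T[4,:] = [-0.1607, -0.3393, +0.0536, +0.1250, +0.0000, +0.2321]
  T[5,:] = [-0.2222, -0.7037, +0.1111, +0.5926, -0.1111, +0.0000]
|eigenvalues of T|: 0.8579, 0.5336, 0.3268, 0.3268, 0.1965, 0.1357.
ρ = 0.8579; 0.8579 < 1: convergent.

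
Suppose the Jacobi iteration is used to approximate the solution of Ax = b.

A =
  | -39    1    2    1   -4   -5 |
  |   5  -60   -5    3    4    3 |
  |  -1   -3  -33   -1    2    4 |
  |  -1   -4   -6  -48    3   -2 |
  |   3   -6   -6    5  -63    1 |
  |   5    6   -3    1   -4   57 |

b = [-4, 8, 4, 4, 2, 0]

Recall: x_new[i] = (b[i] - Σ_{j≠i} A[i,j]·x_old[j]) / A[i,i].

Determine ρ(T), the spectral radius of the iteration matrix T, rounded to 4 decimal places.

Write A = D+L+U with D = diag(-39, -60, -33, -48, -63, 57).
T_J = -D⁻¹(L+U): T[3,5] = -(-2)/(-48) = -0.0417; T[3,3] = 0.
  T[0,:] = [+0.0000  +0.0256  +0.0513  +0.0256  -0.1026  -0.1282]
  T[1,:] = [+0.0833  +0.0000  -0.0833  +0.0500  +0.0667  +0.0500]
  T[2,:] = [-0.0303  -0.0909  +0.0000  -0.0303  +0.0606  +0.1212]
  T[3,:] = [-0.0208  -0.0833  -0.1250  +0.0000  +0.0625  -0.0417]
  T[4,:] = [+0.0476  -0.0952  -0.0952  +0.0794  +0.0000  +0.0159]
  T[5,:] = [-0.0877  -0.1053  +0.0526  -0.0175  +0.0702  +0.0000]
|eigenvalues of T|: 0.1687, 0.1187, 0.1187, 0.1083, 0.0748, 0.0307.
ρ = 0.1687; 0.1687 < 1: convergent.

0.1687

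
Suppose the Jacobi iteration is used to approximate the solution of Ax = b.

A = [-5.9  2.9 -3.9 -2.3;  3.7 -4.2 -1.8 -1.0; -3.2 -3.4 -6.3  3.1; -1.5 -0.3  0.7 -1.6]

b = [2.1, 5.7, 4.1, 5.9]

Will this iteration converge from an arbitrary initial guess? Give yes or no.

no

Let D = diag(-5.9, -4.2, -6.3, -1.6); L, U the strict triangles.
Jacobi T = -D⁻¹(L+U): T[3,1] = -(-0.3)/(-1.6) = -0.1875; T[3,3] = 0.
  T[0,:] = [+0.0000, +0.4915, -0.6610, -0.3898]
  T[1,:] = [+0.8810, +0.0000, -0.4286, -0.2381]
  T[2,:] = [-0.5079, -0.5397, +0.0000, +0.4921]
  T[3,:] = [-0.9375, -0.1875, +0.4375, +0.0000]
|eigenvalues of T|: 1.5468, 0.6915, 0.6915, 0.2174.
ρ(T) = max|λ| = 1.5468; 1.5468 > 1 ⇒ diverges.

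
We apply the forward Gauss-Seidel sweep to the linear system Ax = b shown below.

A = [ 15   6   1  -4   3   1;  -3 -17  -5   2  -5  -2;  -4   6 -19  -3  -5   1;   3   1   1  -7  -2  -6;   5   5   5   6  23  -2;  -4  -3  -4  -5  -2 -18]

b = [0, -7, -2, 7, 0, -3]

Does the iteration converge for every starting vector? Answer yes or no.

yes

A = D + L + U where D = diag(15, -17, -19, -7, 23, -18).
GS T = -(D+L)⁻¹U: row 0 first, T[0,5] = -(1)/(15) = -0.0667; later rows by forward substitution.
  T[0,:] = [+0.0000 -0.4000 -0.0667 +0.2667 -0.2000 -0.0667]
  T[1,:] = [+0.0000 +0.0706 -0.2824 +0.0706 -0.2588 -0.1059]
  T[2,:] = [+0.0000 +0.1065 -0.0751 -0.1917 -0.3028 +0.0332]
  T[3,:] = [+0.0000 -0.1461 -0.0796 +0.0970 -0.4517 -0.8961]
  T[4,:] = [+0.0000 +0.0866 +0.1130 -0.0569 +0.2834 +0.3510]
  T[5,:] = [+0.0000 +0.0844 +0.0881 -0.0490 +0.2488 +0.2350]
|eigenvalues of T|: 0.5885, 0.1997, 0.1997, 0.1387, 0.0315, 0.0000.
ρ = 0.5885; 0.5885 < 1: convergent.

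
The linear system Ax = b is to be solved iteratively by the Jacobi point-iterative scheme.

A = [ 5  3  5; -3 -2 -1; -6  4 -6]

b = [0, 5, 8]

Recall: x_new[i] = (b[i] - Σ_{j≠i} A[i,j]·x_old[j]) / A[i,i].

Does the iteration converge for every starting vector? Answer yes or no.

Write A = D+L+U with D = diag(5, -2, -6).
T_J = -D⁻¹(L+U): T[0,2] = -(5)/(5) = -1.0000; T[0,0] = 0.
  T[0,:] = [+0.0000 -0.6000 -1.0000]
  T[1,:] = [-1.5000 +0.0000 -0.5000]
  T[2,:] = [-1.0000 +0.6667 +0.0000]
|eigenvalues of T|: 1.4335, 0.8762, 0.5573.
spectral radius ρ = 1.4335; 1.4335 > 1 ⇒ diverges.

no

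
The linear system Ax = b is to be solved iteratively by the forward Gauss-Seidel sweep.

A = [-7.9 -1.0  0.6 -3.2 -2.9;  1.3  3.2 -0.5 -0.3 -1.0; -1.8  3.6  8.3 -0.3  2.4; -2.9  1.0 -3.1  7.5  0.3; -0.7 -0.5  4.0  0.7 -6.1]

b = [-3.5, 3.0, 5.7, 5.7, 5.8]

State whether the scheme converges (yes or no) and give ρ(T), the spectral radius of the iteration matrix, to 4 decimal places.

Diagonal D = diag(-7.9, 3.2, 8.3, 7.5, -6.1); L, U strict lower/upper.
GS T = -(D+L)⁻¹U: row 0 first, T[0,1] = -(-1)/(-7.9) = -0.1266; later rows by forward substitution.
  T[0,:] = [+0.0000 -0.1266 +0.0759 -0.4051 -0.3671]
  T[1,:] = [+0.0000 +0.0514 +0.1254 +0.2583 +0.4616]
  T[2,:] = [+0.0000 -0.0498 -0.0379 -0.1637 -0.5690]
  T[3,:] = [+0.0000 -0.0764 -0.0030 -0.2587 -0.4787]
  T[4,:] = [+0.0000 -0.0311 -0.0442 -0.1118 -0.4238]
moduli |λ_i(T)| = 0.5675, 0.0753, 0.0228, 0.0034, 0.0000.
ρ(T) = max|λ| = 0.5675; 0.5675 < 1: convergent.

yes, ρ = 0.5675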